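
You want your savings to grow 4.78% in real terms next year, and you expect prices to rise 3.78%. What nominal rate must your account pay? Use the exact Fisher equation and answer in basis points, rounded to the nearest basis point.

(1 + i) = (1 + r)(1 + π) = 1.04780 × 1.03780 = 1.08740684
i = 1.08740684 − 1, so the required nominal rate is 874 basis points.

874 basis points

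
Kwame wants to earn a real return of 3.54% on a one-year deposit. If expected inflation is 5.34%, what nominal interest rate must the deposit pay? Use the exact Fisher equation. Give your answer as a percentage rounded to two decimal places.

(1 + i) = (1 + r)(1 + π) = 1.03540 × 1.05340 = 1.09069036
i = 1.09069036 − 1, so the required nominal rate is 9.07%.

9.07%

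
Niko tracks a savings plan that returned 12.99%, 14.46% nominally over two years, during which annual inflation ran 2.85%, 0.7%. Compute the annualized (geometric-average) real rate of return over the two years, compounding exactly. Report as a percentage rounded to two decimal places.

Compound the nominal returns: 1.1299 × 1.1446 = 1.29328354.
Compound inflation: 1.0285 × 1.0070 = 1.03569950.
Deflate: 1.29328354 / 1.03569950 = 1.24870538.
Annualized real rate = 1.24870538^(1/2) − 1 = 11.7455% → 11.75%.

11.75%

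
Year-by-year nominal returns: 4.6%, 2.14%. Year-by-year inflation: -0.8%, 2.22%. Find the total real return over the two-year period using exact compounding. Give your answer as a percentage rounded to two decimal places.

Compound the nominal returns: 1.0460 × 1.0214 = 1.068384.
Compound inflation: 0.9920 × 1.0222 = 1.014022.
Deflate: 1.068384 / 1.014022 = 1.053610.
Total real return = 1.053610 − 1 → 5.36%.

5.36%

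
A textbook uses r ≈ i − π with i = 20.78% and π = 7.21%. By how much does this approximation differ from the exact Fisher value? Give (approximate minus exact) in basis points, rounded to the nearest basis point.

Approximate: r ≈ 20.780% − 7.210% = 13.5700%
Exact: (1 + 0.2078)/(1 + 0.0721) − 1 = 12.6574%
Error = 13.5700% − 12.6574% = 0.9126% → 91 basis points.

91 basis points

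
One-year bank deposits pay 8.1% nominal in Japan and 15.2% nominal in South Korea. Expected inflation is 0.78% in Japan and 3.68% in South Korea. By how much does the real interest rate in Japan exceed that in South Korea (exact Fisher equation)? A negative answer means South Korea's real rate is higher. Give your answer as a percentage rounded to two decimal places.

-3.85%

Japan: (1 + 0.0810)/(1 + 0.0078) − 1 = 7.2633%
South Korea: (1 + 0.1520)/(1 + 0.0368) − 1 = 11.1111%
Differential = 7.2633% − 11.1111% = -3.8478% → -3.85%.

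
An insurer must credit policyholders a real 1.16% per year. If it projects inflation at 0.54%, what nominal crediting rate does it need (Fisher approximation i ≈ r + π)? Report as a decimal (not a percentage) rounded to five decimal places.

i ≈ r + π = 1.16% + 0.54% = 0.01700.

0.01700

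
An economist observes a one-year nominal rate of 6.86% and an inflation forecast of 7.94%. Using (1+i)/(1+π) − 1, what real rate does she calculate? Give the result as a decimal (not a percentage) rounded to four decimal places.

-0.0100

1 + r = 1.06860 / 1.07940 = 0.989994
r = 0.989994 − 1 = -1.0006%, i.e. -0.0100.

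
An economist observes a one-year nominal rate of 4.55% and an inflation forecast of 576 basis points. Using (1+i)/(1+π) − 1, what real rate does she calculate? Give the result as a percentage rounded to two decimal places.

-1.14%

By the Fisher relation, 1 + r = (1 + i)/(1 + π).
1 + r = 1.04550 / 1.05760 = 0.988559
r = 0.988559 − 1 = -1.1441%, i.e. -1.14%.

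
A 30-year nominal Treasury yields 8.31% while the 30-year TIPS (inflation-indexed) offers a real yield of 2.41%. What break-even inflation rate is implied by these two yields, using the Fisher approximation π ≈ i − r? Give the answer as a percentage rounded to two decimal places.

π ≈ i − r = 8.31% − 2.41% → 5.90%.

5.90%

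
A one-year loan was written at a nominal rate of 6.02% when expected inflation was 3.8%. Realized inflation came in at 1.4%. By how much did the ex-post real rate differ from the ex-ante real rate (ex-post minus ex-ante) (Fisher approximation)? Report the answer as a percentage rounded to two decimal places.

Ex-ante: 6.02% − 3.8% = 2.220%
Ex-post: 6.02% − 1.4% = 4.620%
Difference (ex-post − ex-ante) = 2.4000% → 2.40%.

2.40%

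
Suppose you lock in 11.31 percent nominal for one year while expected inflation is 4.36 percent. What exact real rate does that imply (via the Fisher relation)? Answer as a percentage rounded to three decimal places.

By the Fisher relation, 1 + r = (1 + i)/(1 + π).
1 + r = 1.11310 / 1.04360 = 1.066596
r = 1.066596 − 1 = 6.6596%, i.e. 6.660%.

6.660%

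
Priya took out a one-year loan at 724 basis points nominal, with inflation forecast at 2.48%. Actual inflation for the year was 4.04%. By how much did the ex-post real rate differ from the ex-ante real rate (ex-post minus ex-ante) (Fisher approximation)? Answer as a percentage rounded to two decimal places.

Ex-ante: 7.24% − 2.48% = 4.760%
Ex-post: 7.24% − 4.04% = 3.200%
Difference (ex-post − ex-ante) = -1.5600% → -1.56%.

-1.56%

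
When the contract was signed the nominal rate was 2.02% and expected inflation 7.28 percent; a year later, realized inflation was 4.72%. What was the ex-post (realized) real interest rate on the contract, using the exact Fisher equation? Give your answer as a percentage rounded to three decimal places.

Ex-post: (1 + 0.0202)/(1 + 0.0472) − 1 = -2.5783%
So the realized real rate is -2.578%.

-2.578%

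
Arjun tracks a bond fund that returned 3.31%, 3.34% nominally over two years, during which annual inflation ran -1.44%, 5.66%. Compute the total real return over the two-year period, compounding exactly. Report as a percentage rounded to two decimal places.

2.52%

Nominal growth factor = 1.0331 × 1.0334 = 1.067606
Price-level growth factor = 0.9856 × 1.0566 = 1.041385
Real growth factor = 1.067606 / 1.041385 = 1.025179
Total real return = 1.025179 − 1 → 2.52%.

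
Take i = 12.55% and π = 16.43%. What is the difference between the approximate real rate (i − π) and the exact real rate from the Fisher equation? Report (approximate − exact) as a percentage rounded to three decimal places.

Approximate: r ≈ 12.550% − 16.430% = -3.8800%
Exact: (1 + 0.1255)/(1 + 0.1643) − 1 = -3.33247%
Error = -3.8800% − (-3.33247%) = -0.54753% → -0.548%.

-0.548%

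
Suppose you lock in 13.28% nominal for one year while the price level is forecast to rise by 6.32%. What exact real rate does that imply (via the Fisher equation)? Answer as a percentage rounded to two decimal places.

1 + r = 1.13280 / 1.06320 = 1.065463
r = 1.065463 − 1 = 6.5463%, i.e. 6.55%.

6.55%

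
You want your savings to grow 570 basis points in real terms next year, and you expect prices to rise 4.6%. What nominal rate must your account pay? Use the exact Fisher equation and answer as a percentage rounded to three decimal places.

(1 + i) = (1 + r)(1 + π) = 1.05700 × 1.04600 = 1.105622
i = 1.105622 − 1, so the required nominal rate is 10.562%.

10.562%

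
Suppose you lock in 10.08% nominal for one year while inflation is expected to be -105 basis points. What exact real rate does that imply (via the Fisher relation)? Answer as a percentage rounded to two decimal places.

By the Fisher relation, 1 + r = (1 + i)/(1 + π).
1 + r = 1.10080 / 0.98950 = 1.112481
r = 1.112481 − 1 = 11.2481%, i.e. 11.25%.

11.25%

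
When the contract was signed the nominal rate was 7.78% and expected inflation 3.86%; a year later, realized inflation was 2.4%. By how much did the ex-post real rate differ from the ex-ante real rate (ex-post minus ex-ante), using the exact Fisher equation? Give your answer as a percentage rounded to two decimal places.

1.48%

Ex-ante: (1 + 0.0778)/(1 + 0.0386) − 1 = 3.7743%
Ex-post: (1 + 0.0778)/(1 + 0.0240) − 1 = 5.2539%
Difference (ex-post − ex-ante) = 1.4796% → 1.48%.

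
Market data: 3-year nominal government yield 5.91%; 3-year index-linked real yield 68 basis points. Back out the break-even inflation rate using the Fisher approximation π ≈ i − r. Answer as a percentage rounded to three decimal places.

5.230%

π ≈ i − r = 5.91% − 0.68% → 5.230%.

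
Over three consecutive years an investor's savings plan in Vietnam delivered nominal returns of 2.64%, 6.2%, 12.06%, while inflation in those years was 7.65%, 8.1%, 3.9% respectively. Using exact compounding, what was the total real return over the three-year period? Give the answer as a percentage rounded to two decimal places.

1.03%

Nominal growth factor = 1.0264 × 1.0620 × 1.1206 = 1.221495
Price-level growth factor = 1.0765 × 1.0810 × 1.0390 = 1.209081
Real growth factor = 1.221495 / 1.209081 = 1.010268
Total real return = 1.010268 − 1 → 1.03%.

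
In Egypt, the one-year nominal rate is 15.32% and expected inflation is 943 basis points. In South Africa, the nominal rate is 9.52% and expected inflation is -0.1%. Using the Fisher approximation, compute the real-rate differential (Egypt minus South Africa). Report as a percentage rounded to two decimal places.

Egypt: 15.32% − 9.43% = 5.890%
South Africa: 9.52% − (-0.1%) = 9.620%
Differential = -3.730% → -3.73%.

-3.73%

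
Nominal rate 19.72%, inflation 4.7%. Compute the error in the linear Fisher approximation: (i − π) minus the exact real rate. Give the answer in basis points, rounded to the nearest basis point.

Approximate: r ≈ 19.720% − 4.700% = 15.0200%
Exact: (1 + 0.1972)/(1 + 0.0470) − 1 = 14.3457%
Error = 15.0200% − 14.3457% = 0.6743% → 67 basis points.

67 basis points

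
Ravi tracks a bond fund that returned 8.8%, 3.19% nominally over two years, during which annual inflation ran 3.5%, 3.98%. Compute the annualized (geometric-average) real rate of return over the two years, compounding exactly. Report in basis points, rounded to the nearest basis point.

Compound the nominal returns: 1.0880 × 1.0319 = 1.12270720.
Compound inflation: 1.0350 × 1.0398 = 1.07619300.
Deflate: 1.12270720 / 1.07619300 = 1.04322106.
Annualized real rate = 1.04322106^(1/2) − 1 = 2.1382% → 214 basis points.

214 basis points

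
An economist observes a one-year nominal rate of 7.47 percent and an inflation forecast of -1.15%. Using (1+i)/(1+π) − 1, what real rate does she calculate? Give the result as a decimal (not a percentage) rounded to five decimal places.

0.08720

By the Fisher equation, 1 + r = (1 + i)/(1 + π).
1 + r = 1.07470 / 0.98850 = 1.087203
r = 1.087203 − 1 = 8.7203%, i.e. 0.08720.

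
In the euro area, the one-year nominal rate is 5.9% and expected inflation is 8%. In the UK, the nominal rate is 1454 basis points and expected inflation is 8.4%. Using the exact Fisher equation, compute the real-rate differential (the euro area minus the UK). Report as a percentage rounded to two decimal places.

-7.61%

The euro area: (1 + 0.0590)/(1 + 0.0800) − 1 = -1.9444%
The UK: (1 + 0.1454)/(1 + 0.0840) − 1 = 5.6642%
Differential = -1.9444% − 5.6642% = -7.6087% → -7.61%.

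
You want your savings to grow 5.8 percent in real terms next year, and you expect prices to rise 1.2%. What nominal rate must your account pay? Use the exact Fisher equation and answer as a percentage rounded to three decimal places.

(1 + i) = (1 + r)(1 + π) = 1.05800 × 1.01200 = 1.070696
i = 1.070696 − 1, so the required nominal rate is 7.070%.

7.070%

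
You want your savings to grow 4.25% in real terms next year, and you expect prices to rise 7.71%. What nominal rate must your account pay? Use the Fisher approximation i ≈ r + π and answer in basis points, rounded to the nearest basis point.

i ≈ r + π = 4.25% + 7.71% = 1196 basis points.

1196 basis points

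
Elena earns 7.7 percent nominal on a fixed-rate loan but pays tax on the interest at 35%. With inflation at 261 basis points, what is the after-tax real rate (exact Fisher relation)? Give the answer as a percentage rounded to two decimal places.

2.33%

After-tax nominal return = 7.7% × (1 − 0.35) = 5.0050%.
1 + r = 1.05005 / 1.02610 = 1.023341
After-tax real rate = 1.023341 − 1 → 2.33%.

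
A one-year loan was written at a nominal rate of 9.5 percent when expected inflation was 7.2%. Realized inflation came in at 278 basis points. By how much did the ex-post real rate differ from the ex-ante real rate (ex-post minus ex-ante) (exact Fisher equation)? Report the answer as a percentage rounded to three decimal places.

4.393%

Ex-ante: (1 + 0.0950)/(1 + 0.0720) − 1 = 2.1455%
Ex-post: (1 + 0.0950)/(1 + 0.0278) − 1 = 6.5382%
Difference (ex-post − ex-ante) = 4.3927% → 4.393%.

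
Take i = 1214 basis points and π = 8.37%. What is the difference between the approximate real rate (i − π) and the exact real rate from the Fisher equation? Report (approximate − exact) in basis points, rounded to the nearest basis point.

29 basis points

Approximate: r ≈ 12.140% − 8.370% = 3.7700%
Exact: (1 + 0.1214)/(1 + 0.0837) − 1 = 3.4788%
Error = 3.7700% − 3.4788% = 0.2912% → 29 basis points.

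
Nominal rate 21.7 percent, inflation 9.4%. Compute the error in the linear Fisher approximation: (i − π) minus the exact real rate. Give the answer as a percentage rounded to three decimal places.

Approximate: r ≈ 21.700% − 9.400% = 12.3000%
Exact: (1 + 0.2170)/(1 + 0.0940) − 1 = 11.2431%
Error = 12.3000% − 11.2431% = 1.0569% → 1.057%.

1.057%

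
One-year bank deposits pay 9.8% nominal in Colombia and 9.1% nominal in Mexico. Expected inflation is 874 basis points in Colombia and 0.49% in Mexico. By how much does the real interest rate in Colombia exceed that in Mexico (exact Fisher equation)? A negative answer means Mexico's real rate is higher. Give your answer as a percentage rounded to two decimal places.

-7.59%

Colombia: (1 + 0.0980)/(1 + 0.0874) − 1 = 0.9748%
Mexico: (1 + 0.0910)/(1 + 0.0049) − 1 = 8.5680%
Differential = 0.9748% − 8.5680% = -7.5932% → -7.59%.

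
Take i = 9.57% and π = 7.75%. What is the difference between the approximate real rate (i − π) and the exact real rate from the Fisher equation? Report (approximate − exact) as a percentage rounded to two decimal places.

Approximate: r ≈ 9.570% − 7.750% = 1.8200%
Exact: (1 + 0.0957)/(1 + 0.0775) − 1 = 1.6891%
Error = 1.8200% − 1.6891% = 0.1309% → 0.13%.

0.13%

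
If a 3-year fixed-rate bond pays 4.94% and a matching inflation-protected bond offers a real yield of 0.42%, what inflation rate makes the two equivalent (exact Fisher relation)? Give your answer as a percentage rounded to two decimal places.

(1 + π) = (1 + i)/(1 + r) = 1.04940 / 1.00420 = 1.045011
Break-even inflation = 1.045011 − 1 → 4.50%.

4.50%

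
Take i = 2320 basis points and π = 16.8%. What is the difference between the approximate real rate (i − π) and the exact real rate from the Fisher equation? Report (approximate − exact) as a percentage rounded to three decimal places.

Approximate: r ≈ 23.200% − 16.800% = 6.4000%
Exact: (1 + 0.2320)/(1 + 0.1680) − 1 = 5.47945%
Error = 6.4000% − 5.47945% = 0.92055% → 0.921%.

0.921%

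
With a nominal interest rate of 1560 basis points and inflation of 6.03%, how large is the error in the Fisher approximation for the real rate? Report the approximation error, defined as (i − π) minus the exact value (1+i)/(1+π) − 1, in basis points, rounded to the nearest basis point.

54 basis points

Approximate: r ≈ 15.600% − 6.030% = 9.5700%
Exact: (1 + 0.1560)/(1 + 0.0603) − 1 = 9.0257%
Error = 9.5700% − 9.0257% = 0.5443% → 54 basis points.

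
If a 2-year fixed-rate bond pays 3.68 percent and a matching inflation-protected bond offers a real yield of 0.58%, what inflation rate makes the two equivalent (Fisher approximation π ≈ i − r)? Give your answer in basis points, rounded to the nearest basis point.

π ≈ i − r = 3.68% − 0.58% → 310 basis points.

310 basis points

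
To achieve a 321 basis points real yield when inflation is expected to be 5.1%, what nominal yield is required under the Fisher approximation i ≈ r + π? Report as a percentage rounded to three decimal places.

8.310%

i ≈ r + π = 3.21% + 5.1% = 8.310%.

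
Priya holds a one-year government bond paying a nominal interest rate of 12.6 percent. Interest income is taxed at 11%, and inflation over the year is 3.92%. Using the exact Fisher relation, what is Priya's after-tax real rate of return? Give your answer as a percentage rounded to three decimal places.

7.019%

After-tax nominal return = 12.6% × (1 − 0.11) = 11.2140%.
1 + r = 1.11214 / 1.03920 = 1.070189
After-tax real rate = 1.070189 − 1 → 7.019%.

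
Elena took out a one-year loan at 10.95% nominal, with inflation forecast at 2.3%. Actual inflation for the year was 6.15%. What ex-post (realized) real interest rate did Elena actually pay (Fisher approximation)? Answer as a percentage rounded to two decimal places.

Ex-post: 10.95% − 6.15% = 4.800%
So the realized real rate is 4.80%.

4.80%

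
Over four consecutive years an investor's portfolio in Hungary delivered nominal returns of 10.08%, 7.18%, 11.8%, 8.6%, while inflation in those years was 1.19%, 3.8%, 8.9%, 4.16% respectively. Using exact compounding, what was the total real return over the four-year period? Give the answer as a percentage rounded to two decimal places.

Nominal growth factor = 1.1008 × 1.0718 × 1.1180 × 1.0860 = 1.432497
Price-level growth factor = 1.0119 × 1.0380 × 1.0890 × 1.0416 = 1.191417
Real growth factor = 1.432497 / 1.191417 = 1.202347
Total real return = 1.202347 − 1 → 20.23%.

20.23%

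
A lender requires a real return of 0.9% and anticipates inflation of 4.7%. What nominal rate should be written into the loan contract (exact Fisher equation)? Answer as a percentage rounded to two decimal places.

5.64%

(1 + i) = (1 + r)(1 + π) = 1.00900 × 1.04700 = 1.056423
i = 1.056423 − 1, so the required nominal rate is 5.64%.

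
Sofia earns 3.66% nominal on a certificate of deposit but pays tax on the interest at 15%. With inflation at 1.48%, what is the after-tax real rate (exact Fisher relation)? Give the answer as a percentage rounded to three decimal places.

1.607%

After-tax nominal return = 3.66% × (1 − 0.15) = 3.1110%.
1 + r = 1.03111 / 1.01480 = 1.016072
After-tax real rate = 1.016072 − 1 → 1.607%.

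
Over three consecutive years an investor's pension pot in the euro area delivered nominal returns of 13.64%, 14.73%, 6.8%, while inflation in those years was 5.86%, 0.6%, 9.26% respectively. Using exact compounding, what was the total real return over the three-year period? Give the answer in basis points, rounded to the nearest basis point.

Nominal growth factor = 1.1364 × 1.1473 × 1.0680 = 1.392450
Price-level growth factor = 1.0586 × 1.0060 × 1.0926 = 1.163566
Real growth factor = 1.392450 / 1.163566 = 1.196709
Total real return = 1.196709 − 1 → 1967 basis points.

1967 basis points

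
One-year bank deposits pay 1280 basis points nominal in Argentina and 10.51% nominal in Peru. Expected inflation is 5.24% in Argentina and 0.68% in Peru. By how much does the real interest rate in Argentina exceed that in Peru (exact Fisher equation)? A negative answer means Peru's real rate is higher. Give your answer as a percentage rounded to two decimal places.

Argentina: (1 + 0.1280)/(1 + 0.0524) − 1 = 7.1836%
Peru: (1 + 0.1051)/(1 + 0.0068) − 1 = 9.7636%
Differential = 7.1836% − 9.7636% = -2.5800% → -2.58%.

-2.58%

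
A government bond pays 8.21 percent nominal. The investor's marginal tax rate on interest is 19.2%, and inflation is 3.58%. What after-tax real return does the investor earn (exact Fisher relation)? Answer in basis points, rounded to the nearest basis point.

After-tax nominal return = 8.21% × (1 − 0.192) = 6.63368%.
1 + r = 1.0663368 / 1.03580 = 1.029481
After-tax real rate = 1.029481 − 1 → 295 basis points.

295 basis points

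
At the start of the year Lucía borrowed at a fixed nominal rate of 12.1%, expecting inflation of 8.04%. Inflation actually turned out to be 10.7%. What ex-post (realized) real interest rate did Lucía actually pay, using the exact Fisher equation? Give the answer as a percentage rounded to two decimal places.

1.26%

Ex-post: (1 + 0.1210)/(1 + 0.1070) − 1 = 1.2647%
So the realized real rate is 1.26%.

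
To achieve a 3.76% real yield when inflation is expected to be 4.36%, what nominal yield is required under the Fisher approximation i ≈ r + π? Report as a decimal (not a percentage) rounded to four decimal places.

0.0812

i ≈ r + π = 3.76% + 4.36% = 0.0812.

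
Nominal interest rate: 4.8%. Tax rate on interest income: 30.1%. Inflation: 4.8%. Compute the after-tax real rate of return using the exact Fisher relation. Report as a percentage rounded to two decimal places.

After-tax nominal return = 4.8% × (1 − 0.301) = 3.3552%.
1 + r = 1.033552 / 1.04800 = 0.986214
After-tax real rate = 0.986214 − 1 → -1.38%.

-1.38%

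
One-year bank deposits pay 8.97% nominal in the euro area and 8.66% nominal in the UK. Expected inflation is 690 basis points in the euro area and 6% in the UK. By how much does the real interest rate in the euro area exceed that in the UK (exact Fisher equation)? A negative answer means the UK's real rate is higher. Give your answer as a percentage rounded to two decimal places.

The euro area: (1 + 0.0897)/(1 + 0.0690) − 1 = 1.9364%
The UK: (1 + 0.0866)/(1 + 0.0600) − 1 = 2.5094%
Differential = 1.9364% − 2.5094% = -0.5730% → -0.57%.

-0.57%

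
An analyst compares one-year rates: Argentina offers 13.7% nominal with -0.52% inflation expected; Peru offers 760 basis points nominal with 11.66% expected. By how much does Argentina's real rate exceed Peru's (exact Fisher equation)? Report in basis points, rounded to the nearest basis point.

1793 basis points

Argentina: (1 + 0.1370)/(1 − 0.0052) − 1 = 14.2943%
Peru: (1 + 0.0760)/(1 + 0.1166) − 1 = -3.6360%
Differential = 14.2943% − (-3.6360%) = 17.9304% → 1793 basis points.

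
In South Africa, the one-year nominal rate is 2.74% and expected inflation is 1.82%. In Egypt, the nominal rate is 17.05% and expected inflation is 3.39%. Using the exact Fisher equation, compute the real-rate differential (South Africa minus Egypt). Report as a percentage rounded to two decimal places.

-12.31%

South Africa: (1 + 0.0274)/(1 + 0.0182) − 1 = 0.9036%
Egypt: (1 + 0.1705)/(1 + 0.0339) − 1 = 13.2121%
Differential = 0.9036% − 13.2121% = -12.3086% → -12.31%.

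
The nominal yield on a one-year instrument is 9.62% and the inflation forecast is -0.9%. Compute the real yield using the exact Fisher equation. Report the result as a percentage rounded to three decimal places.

By the Fisher identity, 1 + r = (1 + i)/(1 + π).
1 + r = 1.09620 / 0.99100 = 1.1061554
r = 1.1061554 − 1 = 10.61554%, i.e. 10.616%.

10.616%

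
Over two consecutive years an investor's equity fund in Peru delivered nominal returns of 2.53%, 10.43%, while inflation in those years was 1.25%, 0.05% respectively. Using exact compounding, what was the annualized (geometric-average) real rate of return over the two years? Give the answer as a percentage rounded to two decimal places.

5.72%

Compound the nominal returns: 1.0253 × 1.1043 = 1.13223879.
Compound inflation: 1.0125 × 1.0005 = 1.01300625.
Deflate: 1.13223879 / 1.01300625 = 1.11770168.
Annualized real rate = 1.11770168^(1/2) − 1 = 5.7214% → 5.72%.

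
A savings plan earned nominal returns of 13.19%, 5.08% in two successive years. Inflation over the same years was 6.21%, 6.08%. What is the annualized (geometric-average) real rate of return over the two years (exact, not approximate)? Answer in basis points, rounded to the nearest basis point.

Compound the nominal returns: 1.1319 × 1.0508 = 1.18940052.
Compound inflation: 1.0621 × 1.0608 = 1.12667568.
Deflate: 1.18940052 / 1.12667568 = 1.05567249.
Annualized real rate = 1.05567249^(1/2) − 1 = 2.7459% → 275 basis points.

275 basis points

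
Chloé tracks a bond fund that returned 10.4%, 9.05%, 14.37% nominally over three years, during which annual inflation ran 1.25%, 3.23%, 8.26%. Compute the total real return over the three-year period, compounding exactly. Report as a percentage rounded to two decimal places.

Nominal growth factor = 1.1040 × 1.0905 × 1.1437 = 1.376914
Price-level growth factor = 1.0125 × 1.0323 × 1.0826 = 1.131538
Real growth factor = 1.376914 / 1.131538 = 1.216852
Total real return = 1.216852 − 1 → 21.69%.

21.69%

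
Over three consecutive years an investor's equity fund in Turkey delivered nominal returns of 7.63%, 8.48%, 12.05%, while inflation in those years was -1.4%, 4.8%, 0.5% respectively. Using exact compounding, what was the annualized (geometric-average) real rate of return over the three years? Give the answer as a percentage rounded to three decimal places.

8.002%

Nominal growth factor = 1.0763 × 1.0848 × 1.1205 = 1.30826245
Price-level growth factor = 0.9860 × 1.0480 × 1.0050 = 1.03849464
Real growth factor = 1.30826245 / 1.03849464 = 1.25976813
Annualized real rate = 1.25976813^(1/3) − 1 = 8.0016% → 8.002%.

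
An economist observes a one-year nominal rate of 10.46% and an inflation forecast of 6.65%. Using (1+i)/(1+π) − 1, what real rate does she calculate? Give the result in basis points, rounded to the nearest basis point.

357 basis points

By the Fisher equation, 1 + r = (1 + i)/(1 + π).
1 + r = 1.10460 / 1.06650 = 1.035724
r = 1.035724 − 1 = 3.5724%, i.e. 357 basis points.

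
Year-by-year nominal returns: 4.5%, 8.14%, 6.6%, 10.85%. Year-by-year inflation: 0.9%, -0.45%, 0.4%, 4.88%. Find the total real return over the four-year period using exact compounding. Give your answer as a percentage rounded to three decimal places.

26.252%

Compound the nominal returns: 1.0450 × 1.0814 × 1.0660 × 1.1085 = 1.335351.
Compound inflation: 1.0090 × 0.9955 × 1.0040 × 1.0488 = 1.057691.
Deflate: 1.335351 / 1.057691 = 1.262516.
Total real return = 1.262516 − 1 → 26.252%.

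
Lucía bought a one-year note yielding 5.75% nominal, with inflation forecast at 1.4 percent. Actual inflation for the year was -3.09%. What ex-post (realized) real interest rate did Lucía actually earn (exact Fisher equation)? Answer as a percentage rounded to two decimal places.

9.12%

Ex-post: (1 + 0.0575)/(1 − 0.0309) − 1 = 9.1219%
So the realized real rate is 9.12%.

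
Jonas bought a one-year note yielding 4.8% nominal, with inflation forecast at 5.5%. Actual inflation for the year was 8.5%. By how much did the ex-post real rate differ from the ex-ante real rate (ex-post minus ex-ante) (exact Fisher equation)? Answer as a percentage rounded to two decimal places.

-2.75%

Ex-ante: (1 + 0.0480)/(1 + 0.0550) − 1 = -0.6635%
Ex-post: (1 + 0.0480)/(1 + 0.0850) − 1 = -3.4101%
Difference (ex-post − ex-ante) = -2.7466% → -2.75%.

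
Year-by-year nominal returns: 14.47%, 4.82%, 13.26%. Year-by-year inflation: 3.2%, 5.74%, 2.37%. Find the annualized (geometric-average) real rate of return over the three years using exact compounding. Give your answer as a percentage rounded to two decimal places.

6.75%

Nominal growth factor = 1.1447 × 1.0482 × 1.1326 = 1.35897790
Price-level growth factor = 1.0320 × 1.0574 × 1.0237 = 1.11709911
Real growth factor = 1.35897790 / 1.11709911 = 1.21652402
Annualized real rate = 1.21652402^(1/3) − 1 = 6.7514% → 6.75%.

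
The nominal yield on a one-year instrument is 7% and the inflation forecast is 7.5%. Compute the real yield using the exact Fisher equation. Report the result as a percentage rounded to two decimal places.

-0.47%

By the Fisher equation, 1 + r = (1 + i)/(1 + π).
1 + r = 1.07000 / 1.07500 = 0.995349
r = 0.995349 − 1 = -0.4651%, i.e. -0.47%.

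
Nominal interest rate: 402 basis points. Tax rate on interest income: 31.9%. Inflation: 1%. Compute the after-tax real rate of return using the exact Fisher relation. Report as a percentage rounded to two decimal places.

1.72%

After-tax nominal return = 4.02% × (1 − 0.319) = 2.73762%.
1 + r = 1.0273762 / 1.01000 = 1.017204
After-tax real rate = 1.017204 − 1 → 1.72%.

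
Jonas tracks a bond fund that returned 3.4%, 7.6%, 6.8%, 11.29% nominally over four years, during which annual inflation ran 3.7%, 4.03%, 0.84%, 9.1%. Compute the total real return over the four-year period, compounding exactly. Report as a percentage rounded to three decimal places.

11.421%

Compound the nominal returns: 1.0340 × 1.0760 × 1.0680 × 1.1129 = 1.3223920.
Compound inflation: 1.0370 × 1.0403 × 1.0084 × 1.0910 = 1.1868476.
Deflate: 1.3223920 / 1.1868476 = 1.1142054.
Total real return = 1.1142054 − 1 → 11.421%.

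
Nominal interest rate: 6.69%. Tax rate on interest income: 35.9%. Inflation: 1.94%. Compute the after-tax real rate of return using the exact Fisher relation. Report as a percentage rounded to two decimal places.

2.30%

After-tax nominal return = 6.69% × (1 − 0.359) = 4.28829%.
1 + r = 1.0428829 / 1.01940 = 1.023036
After-tax real rate = 1.023036 − 1 → 2.30%.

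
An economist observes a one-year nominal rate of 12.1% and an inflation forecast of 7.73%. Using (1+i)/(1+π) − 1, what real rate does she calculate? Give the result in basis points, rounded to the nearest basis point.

By the Fisher identity, 1 + r = (1 + i)/(1 + π).
1 + r = 1.12100 / 1.07730 = 1.040564
r = 1.040564 − 1 = 4.0564%, i.e. 406 basis points.

406 basis points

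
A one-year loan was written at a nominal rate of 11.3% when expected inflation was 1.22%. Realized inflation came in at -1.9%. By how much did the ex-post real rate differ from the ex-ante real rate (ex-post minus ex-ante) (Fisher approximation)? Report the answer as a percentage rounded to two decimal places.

Ex-ante: 11.3% − 1.22% = 10.080%
Ex-post: 11.3% − (-1.9%) = 13.200%
Difference (ex-post − ex-ante) = 3.1200% → 3.12%.

3.12%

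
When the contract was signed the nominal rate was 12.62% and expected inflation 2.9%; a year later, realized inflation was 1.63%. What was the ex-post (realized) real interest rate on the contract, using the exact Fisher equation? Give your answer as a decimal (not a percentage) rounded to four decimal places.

0.1081

Ex-post: (1 + 0.1262)/(1 + 0.0163) − 1 = 10.8137%
So the realized real rate is 0.1081.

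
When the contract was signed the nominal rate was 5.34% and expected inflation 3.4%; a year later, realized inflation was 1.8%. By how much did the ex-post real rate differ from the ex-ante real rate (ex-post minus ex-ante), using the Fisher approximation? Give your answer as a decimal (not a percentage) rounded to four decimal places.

Ex-ante: 5.34% − 3.4% = 1.940%
Ex-post: 5.34% − 1.8% = 3.540%
Difference (ex-post − ex-ante) = 1.6000% → 0.0160.

0.0160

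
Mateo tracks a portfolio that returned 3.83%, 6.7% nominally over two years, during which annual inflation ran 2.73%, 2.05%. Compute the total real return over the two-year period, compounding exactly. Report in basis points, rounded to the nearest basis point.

Compound the nominal returns: 1.0383 × 1.0670 = 1.107866.
Compound inflation: 1.0273 × 1.0205 = 1.048360.
Deflate: 1.107866 / 1.048360 = 1.056761.
Total real return = 1.056761 − 1 → 568 basis points.

568 basis points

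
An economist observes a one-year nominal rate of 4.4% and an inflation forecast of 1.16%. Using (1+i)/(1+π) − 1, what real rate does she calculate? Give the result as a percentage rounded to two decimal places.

1 + r = 1.04400 / 1.01160 = 1.032028
r = 1.032028 − 1 = 3.2028%, i.e. 3.20%.

3.20%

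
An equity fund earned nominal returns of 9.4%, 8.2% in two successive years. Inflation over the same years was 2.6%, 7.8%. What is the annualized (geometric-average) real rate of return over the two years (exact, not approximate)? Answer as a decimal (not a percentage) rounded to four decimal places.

0.0345

Nominal growth factor = 1.0940 × 1.0820 = 1.18370800
Price-level growth factor = 1.0260 × 1.0780 = 1.10602800
Real growth factor = 1.18370800 / 1.10602800 = 1.07023330
Annualized real rate = 1.07023330^(1/2) − 1 = 3.4521% → 0.0345.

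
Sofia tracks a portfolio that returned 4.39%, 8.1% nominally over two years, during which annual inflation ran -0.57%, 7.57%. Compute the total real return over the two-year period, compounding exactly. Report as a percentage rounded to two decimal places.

5.51%

Compound the nominal returns: 1.0439 × 1.0810 = 1.128456.
Compound inflation: 0.9943 × 1.0757 = 1.069569.
Deflate: 1.128456 / 1.069569 = 1.055057.
Total real return = 1.055057 − 1 → 5.51%.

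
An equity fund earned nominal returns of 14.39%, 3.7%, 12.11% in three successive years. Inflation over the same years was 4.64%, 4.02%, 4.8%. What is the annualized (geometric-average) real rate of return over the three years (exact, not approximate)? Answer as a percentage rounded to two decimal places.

Nominal growth factor = 1.1439 × 1.0370 × 1.1211 = 1.32987606
Price-level growth factor = 1.0464 × 1.0402 × 1.0480 = 1.14071161
Real growth factor = 1.32987606 / 1.14071161 = 1.16583021
Annualized real rate = 1.16583021^(1/3) − 1 = 5.2475% → 5.25%.

5.25%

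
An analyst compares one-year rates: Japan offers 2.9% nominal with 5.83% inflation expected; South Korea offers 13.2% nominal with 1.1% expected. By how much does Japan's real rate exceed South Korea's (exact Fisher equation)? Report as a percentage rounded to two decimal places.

Japan: (1 + 0.0290)/(1 + 0.0583) − 1 = -2.7686%
South Korea: (1 + 0.1320)/(1 + 0.0110) − 1 = 11.9683%
Differential = -2.7686% − 11.9683% = -14.7369% → -14.74%.

-14.74%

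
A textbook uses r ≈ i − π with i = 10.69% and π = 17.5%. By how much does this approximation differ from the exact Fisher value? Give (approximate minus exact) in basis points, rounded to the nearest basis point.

-101 basis points

Approximate: r ≈ 10.690% − 17.500% = -6.8100%
Exact: (1 + 0.1069)/(1 + 0.1750) − 1 = -5.7957%
Error = -6.8100% − (-5.7957%) = -1.0143% → -101 basis points.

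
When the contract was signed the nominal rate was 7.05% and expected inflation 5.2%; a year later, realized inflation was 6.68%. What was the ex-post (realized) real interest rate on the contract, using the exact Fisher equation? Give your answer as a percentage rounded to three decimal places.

0.347%

Ex-post: (1 + 0.0705)/(1 + 0.0668) − 1 = 0.3468%
So the realized real rate is 0.347%.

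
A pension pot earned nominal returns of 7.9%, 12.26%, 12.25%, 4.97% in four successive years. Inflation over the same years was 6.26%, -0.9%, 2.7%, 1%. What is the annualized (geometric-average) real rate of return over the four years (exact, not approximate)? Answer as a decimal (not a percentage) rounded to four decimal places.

0.0692

Nominal growth factor = 1.0790 × 1.1226 × 1.1225 × 1.0497 = 1.42724335
Price-level growth factor = 1.0626 × 0.9910 × 1.0270 × 1.0100 = 1.09228327
Real growth factor = 1.42724335 / 1.09228327 = 1.30666045
Annualized real rate = 1.30666045^(1/4) − 1 = 6.9155% → 0.0692.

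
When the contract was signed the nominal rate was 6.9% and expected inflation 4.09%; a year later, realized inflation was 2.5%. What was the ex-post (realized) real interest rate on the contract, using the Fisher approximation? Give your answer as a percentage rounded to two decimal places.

4.40%

Ex-post: 6.9% − 2.5% = 4.400%
So the realized real rate is 4.40%.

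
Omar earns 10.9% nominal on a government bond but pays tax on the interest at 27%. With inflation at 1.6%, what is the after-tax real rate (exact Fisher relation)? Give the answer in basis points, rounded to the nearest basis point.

626 basis points

After-tax nominal return = 10.9% × (1 − 0.27) = 7.9570%.
1 + r = 1.07957 / 1.01600 = 1.062569
After-tax real rate = 1.062569 − 1 → 626 basis points.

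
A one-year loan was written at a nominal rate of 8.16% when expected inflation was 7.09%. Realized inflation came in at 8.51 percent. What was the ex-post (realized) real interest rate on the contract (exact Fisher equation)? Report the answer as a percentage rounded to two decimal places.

Ex-post: (1 + 0.0816)/(1 + 0.0851) − 1 = -0.3226%
So the realized real rate is -0.32%.

-0.32%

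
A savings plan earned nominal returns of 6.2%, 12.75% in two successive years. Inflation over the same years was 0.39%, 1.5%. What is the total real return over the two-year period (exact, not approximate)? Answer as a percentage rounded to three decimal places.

Nominal growth factor = 1.0620 × 1.1275 = 1.197405
Price-level growth factor = 1.0039 × 1.0150 = 1.018959
Real growth factor = 1.197405 / 1.018959 = 1.175126
Total real return = 1.175126 − 1 → 17.513%.

17.513%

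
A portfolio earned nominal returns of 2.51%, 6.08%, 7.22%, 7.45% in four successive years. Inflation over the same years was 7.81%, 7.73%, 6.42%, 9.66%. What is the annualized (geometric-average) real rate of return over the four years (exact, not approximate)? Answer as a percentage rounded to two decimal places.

-1.95%

Nominal growth factor = 1.0251 × 1.0608 × 1.0722 × 1.0745 = 1.25280064
Price-level growth factor = 1.0781 × 1.0773 × 1.0642 × 1.0966 = 1.35539913
Real growth factor = 1.25280064 / 1.35539913 = 0.92430386
Annualized real rate = 0.92430386^(1/4) − 1 = -1.9486% → -1.95%.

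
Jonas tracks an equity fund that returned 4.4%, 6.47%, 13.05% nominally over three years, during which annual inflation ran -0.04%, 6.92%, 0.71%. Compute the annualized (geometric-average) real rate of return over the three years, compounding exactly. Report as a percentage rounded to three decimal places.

5.296%

Nominal growth factor = 1.0440 × 1.0647 × 1.1305 = 1.25660366
Price-level growth factor = 0.9996 × 1.0692 × 1.0071 = 1.07636060
Real growth factor = 1.25660366 / 1.07636060 = 1.16745601
Annualized real rate = 1.16745601^(1/3) − 1 = 5.2964% → 5.296%.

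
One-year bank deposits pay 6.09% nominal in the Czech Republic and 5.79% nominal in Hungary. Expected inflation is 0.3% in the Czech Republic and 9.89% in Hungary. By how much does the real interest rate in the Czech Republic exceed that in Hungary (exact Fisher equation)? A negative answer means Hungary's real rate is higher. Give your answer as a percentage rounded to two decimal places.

The Czech Republic: (1 + 0.0609)/(1 + 0.0030) − 1 = 5.7727%
Hungary: (1 + 0.0579)/(1 + 0.0989) − 1 = -3.7310%
Differential = 5.7727% − (-3.7310%) = 9.5037% → 9.50%.

9.50%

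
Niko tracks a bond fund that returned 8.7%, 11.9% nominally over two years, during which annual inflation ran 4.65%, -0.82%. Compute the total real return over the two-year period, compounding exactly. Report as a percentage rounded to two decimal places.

17.19%

Compound the nominal returns: 1.0870 × 1.1190 = 1.216353.
Compound inflation: 1.0465 × 0.9918 = 1.037919.
Deflate: 1.216353 / 1.037919 = 1.171915.
Total real return = 1.171915 − 1 → 17.19%.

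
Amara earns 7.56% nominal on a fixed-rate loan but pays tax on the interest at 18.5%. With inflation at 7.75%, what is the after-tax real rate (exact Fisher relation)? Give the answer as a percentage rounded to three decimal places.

-1.474%

After-tax nominal return = 7.56% × (1 − 0.185) = 6.1614%.
1 + r = 1.061614 / 1.07750 = 0.985257
After-tax real rate = 0.985257 − 1 → -1.474%.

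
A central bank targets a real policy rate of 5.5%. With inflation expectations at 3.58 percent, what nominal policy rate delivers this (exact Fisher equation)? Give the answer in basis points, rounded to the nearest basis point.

928 basis points

(1 + i) = (1 + r)(1 + π) = 1.05500 × 1.03580 = 1.092769
i = 1.092769 − 1, so the required nominal rate is 928 basis points.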